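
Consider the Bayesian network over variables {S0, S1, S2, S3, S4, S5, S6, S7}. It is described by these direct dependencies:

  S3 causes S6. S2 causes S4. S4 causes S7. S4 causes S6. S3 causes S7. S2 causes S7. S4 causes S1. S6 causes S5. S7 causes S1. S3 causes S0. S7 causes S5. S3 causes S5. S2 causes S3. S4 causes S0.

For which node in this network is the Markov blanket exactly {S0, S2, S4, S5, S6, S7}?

The target node must have every member of {S0, S2, S4, S5, S6, S7} as a parent, child, or co-parent, and no others.
Parents of S3: S2; children: S0, S5, S6, S7; co-parents: S2, S4, S6, S7.
These exactly cover the given set, so the node is S3.

S3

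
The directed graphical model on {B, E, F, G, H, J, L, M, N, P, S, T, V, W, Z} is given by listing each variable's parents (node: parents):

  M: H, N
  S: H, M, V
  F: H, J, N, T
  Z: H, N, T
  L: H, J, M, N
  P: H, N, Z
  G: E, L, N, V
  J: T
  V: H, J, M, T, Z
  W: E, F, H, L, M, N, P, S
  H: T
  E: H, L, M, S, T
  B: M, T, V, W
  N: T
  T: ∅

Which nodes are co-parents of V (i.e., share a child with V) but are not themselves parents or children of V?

{E, L, N, W}

Children of V: B, G, S.
  parents(S) \ {V} = {H, M}.
  parents(G) \ {V} = {E, L, N}.
  B also has parents M, T, W.
Excluding nodes already adjacent to V (B, G, H, J, M, S, T, Z), the co-parent-only contribution is {E, L, N, W}.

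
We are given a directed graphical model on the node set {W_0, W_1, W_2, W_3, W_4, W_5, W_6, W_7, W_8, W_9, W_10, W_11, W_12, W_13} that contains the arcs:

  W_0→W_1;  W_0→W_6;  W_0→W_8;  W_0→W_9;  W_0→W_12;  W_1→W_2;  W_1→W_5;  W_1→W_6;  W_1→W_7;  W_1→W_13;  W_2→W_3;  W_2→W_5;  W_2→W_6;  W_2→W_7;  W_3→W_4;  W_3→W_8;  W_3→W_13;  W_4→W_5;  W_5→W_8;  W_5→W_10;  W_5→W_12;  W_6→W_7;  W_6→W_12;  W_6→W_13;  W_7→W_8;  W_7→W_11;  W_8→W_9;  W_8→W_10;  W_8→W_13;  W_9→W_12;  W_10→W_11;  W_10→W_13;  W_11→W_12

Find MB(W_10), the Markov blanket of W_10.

By definition, MB(W_10) is built from W_10's parents, W_10's children, and the co-parents of W_10.
W_10's parents: W_5, W_8.
W_10's children: W_11, W_13.
For each child, the remaining parents (spouses of W_10):
  W_11: W_7
  W_13: W_1, W_3, W_6, W_8
So the Markov blanket of W_10 is {W_1, W_3, W_5, W_6, W_7, W_8, W_11, W_13}.

{W_1, W_3, W_5, W_6, W_7, W_8, W_11, W_13}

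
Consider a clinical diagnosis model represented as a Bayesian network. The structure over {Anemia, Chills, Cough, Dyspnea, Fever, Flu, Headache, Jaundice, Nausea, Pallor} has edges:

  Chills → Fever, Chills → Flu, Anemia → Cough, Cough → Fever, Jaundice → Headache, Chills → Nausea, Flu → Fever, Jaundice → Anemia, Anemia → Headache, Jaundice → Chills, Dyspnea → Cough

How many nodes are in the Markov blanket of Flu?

3

Children of Flu: Fever.
Flu has parent Chills.
Other parents of Flu's children:
  Fever's other parents are Chills, Cough.
MB(Flu) = {Chills, Cough, Fever}, which has 3 nodes.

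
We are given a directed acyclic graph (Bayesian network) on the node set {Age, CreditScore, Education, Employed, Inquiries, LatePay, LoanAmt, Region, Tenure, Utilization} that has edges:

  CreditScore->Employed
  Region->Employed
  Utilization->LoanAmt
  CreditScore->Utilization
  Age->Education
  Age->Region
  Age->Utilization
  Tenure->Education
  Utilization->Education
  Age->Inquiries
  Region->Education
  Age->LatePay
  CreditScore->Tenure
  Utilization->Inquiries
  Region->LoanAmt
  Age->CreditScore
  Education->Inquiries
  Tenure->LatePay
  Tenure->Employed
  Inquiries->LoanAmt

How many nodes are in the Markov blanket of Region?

The Markov blanket of a node is its parents, its children, and the other parents of its children.
Pa(Region) = {Age}.
Ch(Region) = {Education, Employed, LoanAmt}.
For each child, the remaining parents (spouses of Region):
  Education's other parents are Age, Tenure, Utilization.
  LoanAmt's other parents are Inquiries, Utilization.
  Employed's other parents are CreditScore, Tenure.
MB(Region) = {Age, CreditScore, Education, Employed, Inquiries, LoanAmt, Tenure, Utilization}, which has 8 nodes.

8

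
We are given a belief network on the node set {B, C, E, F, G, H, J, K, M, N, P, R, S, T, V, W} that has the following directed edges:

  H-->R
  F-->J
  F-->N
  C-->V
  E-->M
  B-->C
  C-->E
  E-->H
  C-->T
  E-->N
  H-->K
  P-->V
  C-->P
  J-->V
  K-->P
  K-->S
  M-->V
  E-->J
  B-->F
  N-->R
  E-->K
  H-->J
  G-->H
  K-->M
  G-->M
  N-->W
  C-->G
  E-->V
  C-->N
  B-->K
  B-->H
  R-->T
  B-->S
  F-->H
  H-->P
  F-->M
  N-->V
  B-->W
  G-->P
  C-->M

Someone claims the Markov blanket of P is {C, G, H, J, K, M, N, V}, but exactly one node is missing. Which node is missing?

E

P's parents: C, G, H, K.
P's children: V.
Co-parents of P (other parents of its children):
  V's other parents are C, E, J, M, N.
MB(P) = {C, E, G, H, J, K, M, N, V}.
Comparing with the claimed set, E is missing.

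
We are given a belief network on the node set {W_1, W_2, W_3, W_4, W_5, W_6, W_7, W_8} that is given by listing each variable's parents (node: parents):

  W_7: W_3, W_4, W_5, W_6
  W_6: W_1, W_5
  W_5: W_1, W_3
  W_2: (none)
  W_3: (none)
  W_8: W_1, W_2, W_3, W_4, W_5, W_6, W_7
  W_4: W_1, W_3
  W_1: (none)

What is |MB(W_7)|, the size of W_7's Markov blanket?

W_7's parents: W_3, W_4, W_5, W_6.
W_7 has child W_8.
For each child, the remaining parents (spouses of W_7):
  parents(W_8) \ {W_7} = {W_1, W_2, W_3, W_4, W_5, W_6}.
MB(W_7) = {W_1, W_2, W_3, W_4, W_5, W_6, W_8}, which has 7 nodes.

7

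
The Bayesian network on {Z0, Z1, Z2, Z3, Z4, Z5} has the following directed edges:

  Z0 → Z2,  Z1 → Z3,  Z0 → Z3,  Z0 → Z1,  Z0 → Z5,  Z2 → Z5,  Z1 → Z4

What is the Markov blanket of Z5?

{Z0, Z2}

A node's Markov blanket = Pa ∪ Ch ∪ (parents of Ch other than the node itself).
Z5 has parents Z0, Z2.
Z5's children: none.
Z5 has no children, so there are no co-parents.
Taking the union gives {Z0, Z2}.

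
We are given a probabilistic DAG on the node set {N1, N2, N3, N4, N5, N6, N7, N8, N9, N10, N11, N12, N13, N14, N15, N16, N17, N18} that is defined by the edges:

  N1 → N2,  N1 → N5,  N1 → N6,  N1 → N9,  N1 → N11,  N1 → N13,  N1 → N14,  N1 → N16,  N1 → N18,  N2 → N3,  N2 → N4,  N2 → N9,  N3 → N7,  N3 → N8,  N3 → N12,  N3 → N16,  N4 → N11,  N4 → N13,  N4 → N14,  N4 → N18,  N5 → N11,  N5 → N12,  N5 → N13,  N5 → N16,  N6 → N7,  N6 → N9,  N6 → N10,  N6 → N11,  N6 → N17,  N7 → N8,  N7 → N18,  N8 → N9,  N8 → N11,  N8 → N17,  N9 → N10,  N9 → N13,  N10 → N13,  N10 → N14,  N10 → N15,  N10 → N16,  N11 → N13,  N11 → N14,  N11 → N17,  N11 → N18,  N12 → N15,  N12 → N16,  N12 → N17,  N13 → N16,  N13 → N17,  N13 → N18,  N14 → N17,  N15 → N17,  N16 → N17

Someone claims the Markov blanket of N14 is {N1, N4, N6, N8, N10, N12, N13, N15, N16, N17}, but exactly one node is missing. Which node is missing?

N11

A node's Markov blanket = Pa ∪ Ch ∪ (parents of Ch other than the node itself).
Parents of N14: N1, N4, N10, N11.
N14 has child N17.
Other parents of N14's children:
  N17's other parents are N6, N8, N11, N12, N13, N15, N16.
MB(N14) = {N1, N4, N6, N8, N10, N11, N12, N13, N15, N16, N17}.
Comparing with the claimed set, N11 is missing.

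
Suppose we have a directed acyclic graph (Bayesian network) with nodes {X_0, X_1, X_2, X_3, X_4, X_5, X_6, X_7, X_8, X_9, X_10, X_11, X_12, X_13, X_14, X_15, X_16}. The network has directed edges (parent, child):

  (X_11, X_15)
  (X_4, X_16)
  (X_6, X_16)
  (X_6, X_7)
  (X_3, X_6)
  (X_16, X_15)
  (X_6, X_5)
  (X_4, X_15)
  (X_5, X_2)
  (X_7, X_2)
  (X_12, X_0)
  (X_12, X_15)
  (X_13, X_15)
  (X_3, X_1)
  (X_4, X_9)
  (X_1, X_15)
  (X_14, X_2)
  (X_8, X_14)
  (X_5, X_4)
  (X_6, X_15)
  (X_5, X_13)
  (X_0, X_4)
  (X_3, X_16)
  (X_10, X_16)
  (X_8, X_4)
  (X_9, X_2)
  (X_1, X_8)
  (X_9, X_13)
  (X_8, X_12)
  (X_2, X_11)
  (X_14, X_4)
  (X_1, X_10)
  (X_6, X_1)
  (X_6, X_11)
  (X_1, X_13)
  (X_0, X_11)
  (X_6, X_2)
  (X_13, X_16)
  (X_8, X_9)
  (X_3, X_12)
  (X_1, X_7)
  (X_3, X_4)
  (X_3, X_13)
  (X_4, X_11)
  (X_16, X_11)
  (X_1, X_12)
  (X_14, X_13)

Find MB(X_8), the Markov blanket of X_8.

{X_0, X_1, X_3, X_4, X_5, X_9, X_12, X_14}

A node's Markov blanket = Pa ∪ Ch ∪ (parents of Ch other than the node itself).
Pa(X_8) = {X_1}.
Children of X_8: X_4, X_9, X_12, X_14.
Parents of each child, excluding X_8:
  parents(X_12) \ {X_8} = {X_1, X_3}.
  X_14 has no other parent.
  X_4 also has parents X_0, X_3, X_5, X_14.
  X_9's other parent is X_4.
Taking the union gives {X_0, X_1, X_3, X_4, X_5, X_9, X_12, X_14}.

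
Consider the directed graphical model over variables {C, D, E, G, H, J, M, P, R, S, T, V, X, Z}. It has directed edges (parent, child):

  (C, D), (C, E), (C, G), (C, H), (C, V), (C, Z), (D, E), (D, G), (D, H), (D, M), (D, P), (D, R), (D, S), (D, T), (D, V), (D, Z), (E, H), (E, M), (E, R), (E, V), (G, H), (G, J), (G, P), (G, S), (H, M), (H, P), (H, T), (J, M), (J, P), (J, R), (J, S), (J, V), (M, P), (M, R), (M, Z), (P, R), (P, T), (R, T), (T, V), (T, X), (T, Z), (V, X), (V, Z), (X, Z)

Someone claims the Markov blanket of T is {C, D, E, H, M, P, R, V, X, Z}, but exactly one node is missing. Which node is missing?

Recall MB(v) = parents ∪ children ∪ spouses, where spouses are the other parents of v's children.
Pa(T) = {D, H, P, R}.
T's children: V, X, Z.
For each child, the remaining parents (spouses of T):
  V's other parents are C, D, E, J.
  parents(X) \ {T} = {V}.
  parents(Z) \ {T} = {C, D, M, V, X}.
MB(T) = {C, D, E, H, J, M, P, R, V, X, Z}.
Comparing with the claimed set, J is missing.

J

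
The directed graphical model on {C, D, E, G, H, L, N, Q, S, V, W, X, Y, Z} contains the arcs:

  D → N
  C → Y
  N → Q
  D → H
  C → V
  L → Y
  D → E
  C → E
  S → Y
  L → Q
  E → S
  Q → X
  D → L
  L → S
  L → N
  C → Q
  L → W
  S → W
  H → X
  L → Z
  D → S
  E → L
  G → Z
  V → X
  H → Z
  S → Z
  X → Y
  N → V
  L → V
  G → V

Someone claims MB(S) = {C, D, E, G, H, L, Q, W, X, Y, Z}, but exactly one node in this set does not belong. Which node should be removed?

By definition, MB(S) is built from S's parents, S's children, and the co-parents of S.
S has parents D, E, L.
S has children W, Y, Z.
Co-parents of S (other parents of its children):
  W also has parent L.
  Y's other parents are C, L, X.
  Z's other parents are G, H, L.
MB(S) = {C, D, E, G, H, L, W, X, Y, Z}.
Q is neither a parent, child, nor co-parent of S, so it does not belong.

Q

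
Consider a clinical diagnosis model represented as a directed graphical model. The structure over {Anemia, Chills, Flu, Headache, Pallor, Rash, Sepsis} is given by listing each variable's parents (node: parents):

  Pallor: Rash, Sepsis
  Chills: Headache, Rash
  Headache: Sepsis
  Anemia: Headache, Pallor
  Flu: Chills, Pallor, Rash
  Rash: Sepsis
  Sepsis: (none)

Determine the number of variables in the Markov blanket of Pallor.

Pallor has children Anemia, Flu.
Parents of Pallor: Rash, Sepsis.
Parents of each child, excluding Pallor:
  Flu also has parents Chills, Rash.
  Anemia also has parent Headache.
MB(Pallor) = {Anemia, Chills, Flu, Headache, Rash, Sepsis}, which has 6 nodes.

6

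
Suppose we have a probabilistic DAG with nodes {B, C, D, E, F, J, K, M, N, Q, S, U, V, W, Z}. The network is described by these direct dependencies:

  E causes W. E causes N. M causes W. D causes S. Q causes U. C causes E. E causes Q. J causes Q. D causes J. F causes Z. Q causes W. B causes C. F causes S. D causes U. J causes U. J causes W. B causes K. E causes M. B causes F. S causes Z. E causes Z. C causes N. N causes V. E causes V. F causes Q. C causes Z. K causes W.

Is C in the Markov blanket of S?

C is a co-parent of S: both are parents of Z.
So C ∈ MB(S).

Yes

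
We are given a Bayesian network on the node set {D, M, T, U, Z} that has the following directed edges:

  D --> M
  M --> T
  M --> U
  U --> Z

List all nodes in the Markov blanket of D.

Children of D: M.
Parents of D: none.
Co-parents of D (other parents of its children):
  M has no other parent.
So the Markov blanket of D is {M}.

{M}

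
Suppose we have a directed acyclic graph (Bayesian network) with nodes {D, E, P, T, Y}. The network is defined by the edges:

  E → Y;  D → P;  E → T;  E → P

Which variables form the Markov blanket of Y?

By definition, MB(Y) is built from Y's parents, Y's children, and the co-parents of Y.
Children of Y: none.
Y's parents: E.
Y has no children, so there are no co-parents.
Taking the union gives {E}.

{E}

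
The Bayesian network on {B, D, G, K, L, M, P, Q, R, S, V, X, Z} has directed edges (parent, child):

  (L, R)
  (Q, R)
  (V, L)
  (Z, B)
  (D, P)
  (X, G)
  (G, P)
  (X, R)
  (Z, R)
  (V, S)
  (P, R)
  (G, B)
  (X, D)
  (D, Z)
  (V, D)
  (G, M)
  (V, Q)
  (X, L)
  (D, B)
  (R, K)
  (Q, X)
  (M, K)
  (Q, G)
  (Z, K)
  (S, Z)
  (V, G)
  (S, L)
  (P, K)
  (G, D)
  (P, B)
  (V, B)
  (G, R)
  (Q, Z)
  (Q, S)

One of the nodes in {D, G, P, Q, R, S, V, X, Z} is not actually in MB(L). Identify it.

Recall MB(v) = parents ∪ children ∪ spouses, where spouses are the other parents of v's children.
L has parents S, V, X.
Ch(L) = {R}.
Co-parents of L (other parents of its children):
  R also has parents G, P, Q, X, Z.
MB(L) = {G, P, Q, R, S, V, X, Z}.
D is neither a parent, child, nor co-parent of L, so it does not belong.

D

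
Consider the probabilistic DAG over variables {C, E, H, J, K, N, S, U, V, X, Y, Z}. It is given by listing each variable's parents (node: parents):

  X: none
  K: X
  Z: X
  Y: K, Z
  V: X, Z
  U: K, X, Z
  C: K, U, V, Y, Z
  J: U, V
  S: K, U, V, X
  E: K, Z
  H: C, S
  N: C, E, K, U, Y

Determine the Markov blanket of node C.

By definition, MB(C) is built from C's parents, C's children, and the co-parents of C.
Parents of C: K, U, V, Y, Z.
C's children: H, N.
Co-parents of C (other parents of its children):
  parents(H) \ {C} = {S}.
  N also has parents E, K, U, Y.
MB(C) = {E, H, K, N, S, U, V, Y, Z}.

{E, H, K, N, S, U, V, Y, Z}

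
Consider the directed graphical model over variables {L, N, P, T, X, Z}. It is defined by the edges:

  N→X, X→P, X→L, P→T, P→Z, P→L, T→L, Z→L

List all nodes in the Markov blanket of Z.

A node's Markov blanket = Pa ∪ Ch ∪ (parents of Ch other than the node itself).
Z's parents: P.
Children of Z: L.
For each child, the remaining parents (spouses of Z):
  parents(L) \ {Z} = {P, T, X}.
MB(Z) = {L, P, T, X}.

{L, P, T, X}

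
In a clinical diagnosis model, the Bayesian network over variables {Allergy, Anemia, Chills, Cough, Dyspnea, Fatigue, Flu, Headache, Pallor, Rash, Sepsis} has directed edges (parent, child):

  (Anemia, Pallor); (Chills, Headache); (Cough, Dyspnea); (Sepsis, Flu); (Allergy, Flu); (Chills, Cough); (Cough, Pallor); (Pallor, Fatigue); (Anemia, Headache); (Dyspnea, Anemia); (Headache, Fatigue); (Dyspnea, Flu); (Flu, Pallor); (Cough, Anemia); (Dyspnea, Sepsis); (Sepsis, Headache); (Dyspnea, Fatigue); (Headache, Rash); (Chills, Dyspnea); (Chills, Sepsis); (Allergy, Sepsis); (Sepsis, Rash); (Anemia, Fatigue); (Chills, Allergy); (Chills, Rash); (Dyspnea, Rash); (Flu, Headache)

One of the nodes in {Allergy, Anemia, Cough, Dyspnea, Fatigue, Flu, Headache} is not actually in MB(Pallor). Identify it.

Allergy

Pallor's parents: Anemia, Cough, Flu.
Ch(Pallor) = {Fatigue}.
Co-parents of Pallor (other parents of its children):
  Fatigue: Anemia, Dyspnea, Headache
MB(Pallor) = {Anemia, Cough, Dyspnea, Fatigue, Flu, Headache}.
Allergy is neither a parent, child, nor co-parent of Pallor, so it does not belong.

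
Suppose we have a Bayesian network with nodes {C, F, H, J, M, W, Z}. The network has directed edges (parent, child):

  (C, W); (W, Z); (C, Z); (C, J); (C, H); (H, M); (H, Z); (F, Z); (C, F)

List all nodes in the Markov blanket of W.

By definition, MB(W) is built from W's parents, W's children, and the co-parents of W.
Pa(W) = {C}.
Ch(W) = {Z}.
Other parents of W's children:
  Z: C, F, H
MB(W) = {C, F, H, Z}.

{C, F, H, Z}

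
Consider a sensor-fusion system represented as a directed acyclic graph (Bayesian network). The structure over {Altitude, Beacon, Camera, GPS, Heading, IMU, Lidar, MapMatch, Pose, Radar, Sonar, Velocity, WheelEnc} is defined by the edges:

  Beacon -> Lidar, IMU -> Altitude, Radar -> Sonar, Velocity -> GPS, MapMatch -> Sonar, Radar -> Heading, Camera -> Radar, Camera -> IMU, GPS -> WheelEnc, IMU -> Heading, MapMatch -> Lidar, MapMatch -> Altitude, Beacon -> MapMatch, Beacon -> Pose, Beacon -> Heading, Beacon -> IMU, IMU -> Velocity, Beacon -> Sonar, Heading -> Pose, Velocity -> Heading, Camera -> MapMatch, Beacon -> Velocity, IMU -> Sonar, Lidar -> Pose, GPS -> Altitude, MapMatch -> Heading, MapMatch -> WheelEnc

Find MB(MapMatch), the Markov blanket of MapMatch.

The Markov blanket of a node is its parents, its children, and the other parents of its children.
MapMatch's parents: Beacon, Camera.
MapMatch's children: Altitude, Heading, Lidar, Sonar, WheelEnc.
Co-parents of MapMatch (other parents of its children):
  parents(Heading) \ {MapMatch} = {Beacon, IMU, Radar, Velocity}.
  Sonar also has parents Beacon, IMU, Radar.
  parents(Lidar) \ {MapMatch} = {Beacon}.
  WheelEnc's other parent is GPS.
  Altitude's other parents are GPS, IMU.
Union: {Beacon, Camera} ∪ {Altitude, Heading, Lidar, Sonar, WheelEnc} ∪ {Beacon, GPS, IMU, Radar, Velocity} = {Altitude, Beacon, Camera, GPS, Heading, IMU, Lidar, Radar, Sonar, Velocity, WheelEnc}.

{Altitude, Beacon, Camera, GPS, Heading, IMU, Lidar, Radar, Sonar, Velocity, WheelEnc}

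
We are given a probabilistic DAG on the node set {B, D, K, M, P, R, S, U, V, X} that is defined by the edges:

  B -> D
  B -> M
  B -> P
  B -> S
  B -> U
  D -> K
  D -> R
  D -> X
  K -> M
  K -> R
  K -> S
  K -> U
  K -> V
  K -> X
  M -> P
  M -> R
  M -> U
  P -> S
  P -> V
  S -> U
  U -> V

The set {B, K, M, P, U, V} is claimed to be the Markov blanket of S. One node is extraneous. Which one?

V

The Markov blanket of a node is its parents, its children, and the other parents of its children.
Pa(S) = {B, K, P}.
S's children: U.
Other parents of S's children:
  U also has parents B, K, M.
MB(S) = {B, K, M, P, U}.
V is neither a parent, child, nor co-parent of S, so it does not belong.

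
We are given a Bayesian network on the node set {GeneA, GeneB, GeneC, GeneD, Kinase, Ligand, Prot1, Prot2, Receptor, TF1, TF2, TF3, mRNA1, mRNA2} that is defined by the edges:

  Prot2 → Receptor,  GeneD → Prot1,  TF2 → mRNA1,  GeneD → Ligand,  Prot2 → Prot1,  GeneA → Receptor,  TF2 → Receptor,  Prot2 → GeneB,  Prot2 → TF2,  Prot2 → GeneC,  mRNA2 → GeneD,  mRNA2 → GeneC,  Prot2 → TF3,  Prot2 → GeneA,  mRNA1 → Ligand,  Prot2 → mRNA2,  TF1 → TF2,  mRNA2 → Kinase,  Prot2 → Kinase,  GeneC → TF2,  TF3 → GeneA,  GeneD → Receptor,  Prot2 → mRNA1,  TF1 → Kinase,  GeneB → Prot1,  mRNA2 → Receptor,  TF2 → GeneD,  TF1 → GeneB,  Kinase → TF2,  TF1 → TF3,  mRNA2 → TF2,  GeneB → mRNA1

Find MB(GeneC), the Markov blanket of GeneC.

GeneC's children: TF2.
GeneC's parents: Prot2, mRNA2.
Parents of each child, excluding GeneC:
  parents(TF2) \ {GeneC} = {Kinase, Prot2, TF1, mRNA2}.
So the Markov blanket of GeneC is {Kinase, Prot2, TF1, TF2, mRNA2}.

{Kinase, Prot2, TF1, TF2, mRNA2}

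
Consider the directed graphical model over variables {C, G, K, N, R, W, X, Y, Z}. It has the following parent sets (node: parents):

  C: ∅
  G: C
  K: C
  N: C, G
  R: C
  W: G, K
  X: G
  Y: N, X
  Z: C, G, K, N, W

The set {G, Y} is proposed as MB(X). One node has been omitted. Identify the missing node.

Recall MB(v) = parents ∪ children ∪ spouses, where spouses are the other parents of v's children.
X has child Y.
X's parents: G.
Other parents of X's children:
  Y: N
MB(X) = {G, N, Y}.
Comparing with the claimed set, N is missing.

N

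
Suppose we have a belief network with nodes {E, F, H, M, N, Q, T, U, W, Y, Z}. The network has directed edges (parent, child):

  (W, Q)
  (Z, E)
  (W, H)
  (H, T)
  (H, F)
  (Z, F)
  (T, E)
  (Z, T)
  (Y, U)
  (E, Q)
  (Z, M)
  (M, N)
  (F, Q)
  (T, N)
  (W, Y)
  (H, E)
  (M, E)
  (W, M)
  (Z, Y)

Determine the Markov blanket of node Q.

{E, F, W}

Children of Q: none.
Parents of Q: E, F, W.
Q has no children, so there are no co-parents.
Taking the union gives {E, F, W}.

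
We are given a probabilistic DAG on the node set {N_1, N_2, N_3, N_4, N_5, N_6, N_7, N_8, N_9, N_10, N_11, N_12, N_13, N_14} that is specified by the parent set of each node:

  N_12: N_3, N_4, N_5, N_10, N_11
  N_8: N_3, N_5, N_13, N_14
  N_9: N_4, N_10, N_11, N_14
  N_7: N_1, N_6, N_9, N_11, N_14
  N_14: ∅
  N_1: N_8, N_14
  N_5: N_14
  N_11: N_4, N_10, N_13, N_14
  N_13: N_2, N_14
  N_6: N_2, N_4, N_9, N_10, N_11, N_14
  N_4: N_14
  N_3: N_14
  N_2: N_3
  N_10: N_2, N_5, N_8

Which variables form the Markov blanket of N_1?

The Markov blanket of a node is its parents, its children, and the other parents of its children.
Pa(N_1) = {N_8, N_14}.
Ch(N_1) = {N_7}.
Parents of each child, excluding N_1:
  N_7: N_6, N_9, N_11, N_14
MB(N_1) = {N_6, N_7, N_8, N_9, N_11, N_14}.

{N_6, N_7, N_8, N_9, N_11, N_14}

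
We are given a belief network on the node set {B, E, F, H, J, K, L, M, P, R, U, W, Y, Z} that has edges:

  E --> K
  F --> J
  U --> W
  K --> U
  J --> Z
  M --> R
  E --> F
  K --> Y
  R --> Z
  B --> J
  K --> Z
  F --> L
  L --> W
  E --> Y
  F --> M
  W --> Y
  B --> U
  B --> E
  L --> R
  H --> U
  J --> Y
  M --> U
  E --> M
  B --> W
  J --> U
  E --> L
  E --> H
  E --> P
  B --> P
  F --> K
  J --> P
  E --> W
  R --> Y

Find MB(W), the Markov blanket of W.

{B, E, J, K, L, R, U, Y}

By definition, MB(W) is built from W's parents, W's children, and the co-parents of W.
W has parents B, E, L, U.
W's children: Y.
Parents of each child, excluding W:
  Y: E, J, K, R
MB(W) = {B, E, J, K, L, R, U, Y}.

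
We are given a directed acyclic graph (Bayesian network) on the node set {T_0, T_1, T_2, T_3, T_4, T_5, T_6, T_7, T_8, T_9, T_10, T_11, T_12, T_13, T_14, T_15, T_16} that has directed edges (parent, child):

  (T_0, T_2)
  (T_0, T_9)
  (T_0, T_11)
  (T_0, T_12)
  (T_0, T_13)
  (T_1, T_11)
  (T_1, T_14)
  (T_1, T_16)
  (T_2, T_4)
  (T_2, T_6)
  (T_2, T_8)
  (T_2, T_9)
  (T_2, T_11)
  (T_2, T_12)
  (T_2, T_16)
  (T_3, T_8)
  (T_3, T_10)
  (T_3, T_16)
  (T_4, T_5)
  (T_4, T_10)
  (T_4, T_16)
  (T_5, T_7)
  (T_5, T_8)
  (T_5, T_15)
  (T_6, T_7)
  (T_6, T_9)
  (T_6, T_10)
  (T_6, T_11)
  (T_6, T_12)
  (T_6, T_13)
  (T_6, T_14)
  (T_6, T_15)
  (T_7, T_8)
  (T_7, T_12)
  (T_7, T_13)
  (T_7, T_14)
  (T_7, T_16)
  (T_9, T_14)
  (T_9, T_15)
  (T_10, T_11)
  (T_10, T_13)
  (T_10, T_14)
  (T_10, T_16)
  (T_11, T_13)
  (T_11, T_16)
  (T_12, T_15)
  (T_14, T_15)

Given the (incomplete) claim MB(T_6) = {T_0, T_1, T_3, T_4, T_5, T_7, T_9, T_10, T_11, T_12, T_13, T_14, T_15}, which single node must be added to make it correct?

T_2

By definition, MB(T_6) is built from T_6's parents, T_6's children, and the co-parents of T_6.
T_6's parents: T_2.
Ch(T_6) = {T_7, T_9, T_10, T_11, T_12, T_13, T_14, T_15}.
Parents of each child, excluding T_6:
  T_7's other parent is T_5.
  parents(T_9) \ {T_6} = {T_0, T_2}.
  T_10's other parents are T_3, T_4.
  parents(T_11) \ {T_6} = {T_0, T_1, T_2, T_10}.
  parents(T_12) \ {T_6} = {T_0, T_2, T_7}.
  T_13 also has parents T_0, T_7, T_10, T_11.
  parents(T_14) \ {T_6} = {T_1, T_7, T_9, T_10}.
  T_15's other parents are T_5, T_9, T_12, T_14.
MB(T_6) = {T_0, T_1, T_2, T_3, T_4, T_5, T_7, T_9, T_10, T_11, T_12, T_13, T_14, T_15}.
Comparing with the claimed set, T_2 is missing.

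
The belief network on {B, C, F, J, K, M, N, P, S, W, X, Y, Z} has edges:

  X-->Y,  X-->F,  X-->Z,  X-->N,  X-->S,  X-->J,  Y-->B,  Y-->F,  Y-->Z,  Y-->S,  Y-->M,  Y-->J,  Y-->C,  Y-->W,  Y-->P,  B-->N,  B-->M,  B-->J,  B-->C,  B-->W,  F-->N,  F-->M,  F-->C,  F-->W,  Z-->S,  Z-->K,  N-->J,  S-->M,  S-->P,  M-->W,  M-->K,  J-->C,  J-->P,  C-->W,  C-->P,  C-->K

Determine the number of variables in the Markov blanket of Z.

By definition, MB(Z) is built from Z's parents, Z's children, and the co-parents of Z.
Ch(Z) = {K, S}.
Z's parents: X, Y.
For each child, the remaining parents (spouses of Z):
  S: X, Y
  K: C, M
MB(Z) = {C, K, M, S, X, Y}, which has 6 nodes.

6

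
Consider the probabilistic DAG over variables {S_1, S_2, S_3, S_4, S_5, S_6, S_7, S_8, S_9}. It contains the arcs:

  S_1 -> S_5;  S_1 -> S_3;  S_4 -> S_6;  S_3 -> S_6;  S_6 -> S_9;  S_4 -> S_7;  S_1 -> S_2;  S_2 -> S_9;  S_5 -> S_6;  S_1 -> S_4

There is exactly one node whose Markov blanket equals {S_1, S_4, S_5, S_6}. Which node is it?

The target node must have every member of {S_1, S_4, S_5, S_6} as a parent, child, or co-parent, and no others.
Parents of S_3: S_1; children: S_6; co-parents: S_4, S_5.
These exactly cover the given set, so the node is S_3.

S_3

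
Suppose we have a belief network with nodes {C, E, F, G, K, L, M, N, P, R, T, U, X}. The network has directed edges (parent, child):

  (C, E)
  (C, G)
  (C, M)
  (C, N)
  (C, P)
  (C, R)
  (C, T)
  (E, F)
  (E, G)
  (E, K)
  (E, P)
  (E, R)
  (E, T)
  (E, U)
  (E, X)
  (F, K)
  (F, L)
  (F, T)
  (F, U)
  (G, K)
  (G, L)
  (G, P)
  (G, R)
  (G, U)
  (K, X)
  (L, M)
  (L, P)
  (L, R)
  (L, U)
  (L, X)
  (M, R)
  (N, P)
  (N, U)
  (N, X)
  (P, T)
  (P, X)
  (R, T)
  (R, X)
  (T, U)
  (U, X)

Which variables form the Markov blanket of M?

Recall MB(v) = parents ∪ children ∪ spouses, where spouses are the other parents of v's children.
M has child R.
Parents of M: C, L.
Parents of each child, excluding M:
  R: C, E, G, L
So the Markov blanket of M is {C, E, G, L, R}.

{C, E, G, L, R}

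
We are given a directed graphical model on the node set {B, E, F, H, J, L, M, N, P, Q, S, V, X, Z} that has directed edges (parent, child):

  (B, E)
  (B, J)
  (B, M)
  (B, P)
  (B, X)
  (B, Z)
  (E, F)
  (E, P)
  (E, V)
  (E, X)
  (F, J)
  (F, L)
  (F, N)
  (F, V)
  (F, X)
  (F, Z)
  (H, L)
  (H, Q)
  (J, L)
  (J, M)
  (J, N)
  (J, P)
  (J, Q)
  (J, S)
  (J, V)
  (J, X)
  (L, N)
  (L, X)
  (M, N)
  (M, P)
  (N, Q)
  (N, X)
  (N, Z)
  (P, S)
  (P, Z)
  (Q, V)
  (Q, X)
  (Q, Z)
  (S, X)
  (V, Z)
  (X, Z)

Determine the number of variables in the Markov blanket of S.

A node's Markov blanket = Pa ∪ Ch ∪ (parents of Ch other than the node itself).
S's children: X.
Parents of S: J, P.
Co-parents of S (other parents of its children):
  X also has parents B, E, F, J, L, N, Q.
MB(S) = {B, E, F, J, L, N, P, Q, X}, which has 9 nodes.

9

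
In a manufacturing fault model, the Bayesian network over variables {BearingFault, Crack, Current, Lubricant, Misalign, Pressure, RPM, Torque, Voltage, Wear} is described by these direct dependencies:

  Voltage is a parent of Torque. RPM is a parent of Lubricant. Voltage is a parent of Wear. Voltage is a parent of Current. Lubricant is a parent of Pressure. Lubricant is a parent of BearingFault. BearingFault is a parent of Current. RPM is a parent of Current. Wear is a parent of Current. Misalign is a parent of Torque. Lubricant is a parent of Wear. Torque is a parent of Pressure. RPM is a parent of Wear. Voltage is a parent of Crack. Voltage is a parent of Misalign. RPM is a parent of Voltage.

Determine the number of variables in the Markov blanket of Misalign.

2

A node's Markov blanket = Pa ∪ Ch ∪ (parents of Ch other than the node itself).
Misalign's children: Torque.
Parents of Misalign: Voltage.
Co-parents of Misalign (other parents of its children):
  parents(Torque) \ {Misalign} = {Voltage}.
MB(Misalign) = {Torque, Voltage}, which has 2 nodes.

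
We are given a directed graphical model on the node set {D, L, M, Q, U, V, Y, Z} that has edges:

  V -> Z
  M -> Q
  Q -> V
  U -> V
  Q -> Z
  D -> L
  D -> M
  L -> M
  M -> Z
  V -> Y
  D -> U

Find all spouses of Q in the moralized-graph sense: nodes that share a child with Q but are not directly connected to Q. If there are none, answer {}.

{U}

Children of Q: V, Z.
  V: U
  Z: M, V
Excluding nodes already adjacent to Q (M, V, Z), the co-parent-only contribution is {U}.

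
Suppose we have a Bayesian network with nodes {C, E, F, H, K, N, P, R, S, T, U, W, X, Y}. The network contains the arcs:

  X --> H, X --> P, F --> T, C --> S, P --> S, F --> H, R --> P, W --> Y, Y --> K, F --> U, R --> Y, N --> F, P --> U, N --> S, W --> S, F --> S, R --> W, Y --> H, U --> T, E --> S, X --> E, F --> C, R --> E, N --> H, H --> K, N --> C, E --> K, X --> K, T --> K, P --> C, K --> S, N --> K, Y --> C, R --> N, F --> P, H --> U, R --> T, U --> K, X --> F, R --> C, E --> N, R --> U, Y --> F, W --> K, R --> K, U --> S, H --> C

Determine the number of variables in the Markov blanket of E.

By definition, MB(E) is built from E's parents, E's children, and the co-parents of E.
E's parents: R, X.
E has children K, N, S.
Other parents of E's children:
  N: R
  K: H, N, R, T, U, W, X, Y
  S: C, F, K, N, P, U, W
MB(E) = {C, F, H, K, N, P, R, S, T, U, W, X, Y}, which has 13 nodes.

13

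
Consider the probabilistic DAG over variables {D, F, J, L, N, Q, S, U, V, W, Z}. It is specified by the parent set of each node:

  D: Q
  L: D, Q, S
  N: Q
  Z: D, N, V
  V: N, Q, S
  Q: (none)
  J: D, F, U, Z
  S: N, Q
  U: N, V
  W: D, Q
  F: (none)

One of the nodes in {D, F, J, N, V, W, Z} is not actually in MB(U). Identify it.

The Markov blanket of a node is its parents, its children, and the other parents of its children.
U's children: J.
U's parents: N, V.
Co-parents of U (other parents of its children):
  J also has parents D, F, Z.
MB(U) = {D, F, J, N, V, Z}.
W is neither a parent, child, nor co-parent of U, so it does not belong.

W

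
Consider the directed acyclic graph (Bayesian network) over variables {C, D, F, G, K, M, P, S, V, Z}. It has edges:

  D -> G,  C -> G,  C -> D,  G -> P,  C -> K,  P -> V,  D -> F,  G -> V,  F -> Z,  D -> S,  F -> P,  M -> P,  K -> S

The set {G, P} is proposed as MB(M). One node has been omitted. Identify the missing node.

M has no parents.
Children of M: P.
Co-parents of M (other parents of its children):
  P also has parents F, G.
MB(M) = {F, G, P}.
Comparing with the claimed set, F is missing.

F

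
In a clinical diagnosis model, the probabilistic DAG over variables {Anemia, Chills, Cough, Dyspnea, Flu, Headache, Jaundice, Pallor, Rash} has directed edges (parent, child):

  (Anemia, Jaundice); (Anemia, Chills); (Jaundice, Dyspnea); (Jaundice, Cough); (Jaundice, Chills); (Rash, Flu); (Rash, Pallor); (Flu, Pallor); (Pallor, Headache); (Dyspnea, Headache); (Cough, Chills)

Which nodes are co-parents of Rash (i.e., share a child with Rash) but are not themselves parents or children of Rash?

{}

Children of Rash: Flu, Pallor.
  Flu: no additional parents.
  parents(Pallor) \ {Rash} = {Flu}.
Excluding nodes already adjacent to Rash (Flu, Pallor), the co-parent-only contribution is {}.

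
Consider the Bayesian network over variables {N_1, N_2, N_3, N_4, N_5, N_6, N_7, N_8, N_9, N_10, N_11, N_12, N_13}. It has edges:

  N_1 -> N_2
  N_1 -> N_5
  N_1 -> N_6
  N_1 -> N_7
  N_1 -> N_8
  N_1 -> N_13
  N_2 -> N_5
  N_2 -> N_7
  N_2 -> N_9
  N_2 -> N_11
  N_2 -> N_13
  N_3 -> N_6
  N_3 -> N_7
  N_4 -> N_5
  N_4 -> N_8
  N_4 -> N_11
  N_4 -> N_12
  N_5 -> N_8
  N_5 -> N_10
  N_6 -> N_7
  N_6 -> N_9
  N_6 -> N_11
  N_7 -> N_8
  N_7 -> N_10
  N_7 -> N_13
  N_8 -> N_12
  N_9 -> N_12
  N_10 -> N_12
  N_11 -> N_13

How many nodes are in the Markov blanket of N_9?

A node's Markov blanket = Pa ∪ Ch ∪ (parents of Ch other than the node itself).
Parents of N_9: N_2, N_6.
Children of N_9: N_12.
Other parents of N_9's children:
  N_12's other parents are N_4, N_8, N_10.
MB(N_9) = {N_2, N_4, N_6, N_8, N_10, N_12}, which has 6 nodes.

6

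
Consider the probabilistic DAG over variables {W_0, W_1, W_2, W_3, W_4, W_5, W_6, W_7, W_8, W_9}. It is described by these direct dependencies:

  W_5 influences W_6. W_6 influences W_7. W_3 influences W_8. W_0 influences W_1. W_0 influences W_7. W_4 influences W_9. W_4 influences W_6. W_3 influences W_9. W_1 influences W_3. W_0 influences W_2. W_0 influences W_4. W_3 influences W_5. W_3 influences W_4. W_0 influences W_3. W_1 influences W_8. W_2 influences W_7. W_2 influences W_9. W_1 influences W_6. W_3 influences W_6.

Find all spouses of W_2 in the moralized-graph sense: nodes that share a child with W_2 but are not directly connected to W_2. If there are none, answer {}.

{W_3, W_4, W_6}

Children of W_2: W_7, W_9.
  W_7 also has parents W_0, W_6.
  W_9 also has parents W_3, W_4.
Excluding nodes already adjacent to W_2 (W_0, W_7, W_9), the co-parent-only contribution is {W_3, W_4, W_6}.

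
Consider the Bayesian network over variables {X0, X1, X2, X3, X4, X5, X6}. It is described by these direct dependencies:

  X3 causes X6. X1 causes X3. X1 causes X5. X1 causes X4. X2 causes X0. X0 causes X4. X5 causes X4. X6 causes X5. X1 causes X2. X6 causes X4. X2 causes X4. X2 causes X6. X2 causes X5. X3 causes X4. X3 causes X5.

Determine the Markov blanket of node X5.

{X0, X1, X2, X3, X4, X6}

The Markov blanket of a node is its parents, its children, and the other parents of its children.
Pa(X5) = {X1, X2, X3, X6}.
Children of X5: X4.
Parents of each child, excluding X5:
  X4 also has parents X0, X1, X2, X3, X6.
Union: {X1, X2, X3, X6} ∪ {X4} ∪ {X0, X1, X2, X3, X6} = {X0, X1, X2, X3, X4, X6}.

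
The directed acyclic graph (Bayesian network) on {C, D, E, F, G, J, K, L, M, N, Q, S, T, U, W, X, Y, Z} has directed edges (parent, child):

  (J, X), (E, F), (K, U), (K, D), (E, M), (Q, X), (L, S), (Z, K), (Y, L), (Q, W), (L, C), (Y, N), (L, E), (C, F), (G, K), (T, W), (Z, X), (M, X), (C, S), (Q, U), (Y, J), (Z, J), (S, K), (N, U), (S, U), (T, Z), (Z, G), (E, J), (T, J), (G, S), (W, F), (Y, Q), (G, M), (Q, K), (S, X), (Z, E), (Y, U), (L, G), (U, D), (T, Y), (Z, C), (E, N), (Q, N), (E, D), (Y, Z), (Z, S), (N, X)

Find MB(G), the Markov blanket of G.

{C, E, K, L, M, Q, S, Z}

A node's Markov blanket = Pa ∪ Ch ∪ (parents of Ch other than the node itself).
G's parents: L, Z.
G has children K, M, S.
Parents of each child, excluding G:
  M: E
  S: C, L, Z
  K: Q, S, Z
Union: {L, Z} ∪ {K, M, S} ∪ {C, E, L, Q, S, Z} = {C, E, K, L, M, Q, S, Z}.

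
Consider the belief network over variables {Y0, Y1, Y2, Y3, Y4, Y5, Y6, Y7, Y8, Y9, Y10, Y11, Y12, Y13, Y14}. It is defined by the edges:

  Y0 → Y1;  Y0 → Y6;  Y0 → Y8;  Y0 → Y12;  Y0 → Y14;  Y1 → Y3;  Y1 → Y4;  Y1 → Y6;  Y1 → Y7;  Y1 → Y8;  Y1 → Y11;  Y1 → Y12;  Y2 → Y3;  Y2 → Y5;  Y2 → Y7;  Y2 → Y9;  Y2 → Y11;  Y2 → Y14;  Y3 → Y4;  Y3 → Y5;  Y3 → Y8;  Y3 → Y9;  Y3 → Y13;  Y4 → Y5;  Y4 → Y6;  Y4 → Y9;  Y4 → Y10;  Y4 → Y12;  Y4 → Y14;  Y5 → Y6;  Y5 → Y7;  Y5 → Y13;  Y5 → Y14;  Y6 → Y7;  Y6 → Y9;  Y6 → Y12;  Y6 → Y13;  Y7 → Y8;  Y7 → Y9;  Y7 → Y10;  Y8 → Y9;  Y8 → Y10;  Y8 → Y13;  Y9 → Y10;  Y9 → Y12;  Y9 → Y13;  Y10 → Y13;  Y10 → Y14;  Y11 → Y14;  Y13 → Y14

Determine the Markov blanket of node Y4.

Y4 has parents Y1, Y3.
Children of Y4: Y5, Y6, Y9, Y10, Y12, Y14.
For each child, the remaining parents (spouses of Y4):
  parents(Y5) \ {Y4} = {Y2, Y3}.
  Y6 also has parents Y0, Y1, Y5.
  Y9 also has parents Y2, Y3, Y6, Y7, Y8.
  Y10 also has parents Y7, Y8, Y9.
  parents(Y12) \ {Y4} = {Y0, Y1, Y6, Y9}.
  Y14 also has parents Y0, Y2, Y5, Y10, Y11, Y13.
So the Markov blanket of Y4 is {Y0, Y1, Y2, Y3, Y5, Y6, Y7, Y8, Y9, Y10, Y11, Y12, Y13, Y14}.

{Y0, Y1, Y2, Y3, Y5, Y6, Y7, Y8, Y9, Y10, Y11, Y12, Y13, Y14}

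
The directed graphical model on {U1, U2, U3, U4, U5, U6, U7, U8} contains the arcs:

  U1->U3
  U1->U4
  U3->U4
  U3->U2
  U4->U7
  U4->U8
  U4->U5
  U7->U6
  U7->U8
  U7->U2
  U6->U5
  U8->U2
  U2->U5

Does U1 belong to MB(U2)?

The Markov blanket of a node is its parents, its children, and the other parents of its children.
Ch(U2) = {U5}.
U2's parents: U3, U7, U8.
Co-parents of U2 (other parents of its children):
  U5: U4, U6
MB(U2) = {U3, U4, U5, U6, U7, U8}; U1 is not in this set.

No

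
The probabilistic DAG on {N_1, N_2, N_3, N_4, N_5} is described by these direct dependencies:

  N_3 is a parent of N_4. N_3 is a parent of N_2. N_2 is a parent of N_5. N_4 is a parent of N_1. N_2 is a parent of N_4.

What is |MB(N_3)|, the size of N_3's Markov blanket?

2

Recall MB(v) = parents ∪ children ∪ spouses, where spouses are the other parents of v's children.
Pa(N_3) = {}.
Ch(N_3) = {N_2, N_4}.
For each child, the remaining parents (spouses of N_3):
  N_2 has no other parent.
  N_4 also has parent N_2.
MB(N_3) = {N_2, N_4}, which has 2 nodes.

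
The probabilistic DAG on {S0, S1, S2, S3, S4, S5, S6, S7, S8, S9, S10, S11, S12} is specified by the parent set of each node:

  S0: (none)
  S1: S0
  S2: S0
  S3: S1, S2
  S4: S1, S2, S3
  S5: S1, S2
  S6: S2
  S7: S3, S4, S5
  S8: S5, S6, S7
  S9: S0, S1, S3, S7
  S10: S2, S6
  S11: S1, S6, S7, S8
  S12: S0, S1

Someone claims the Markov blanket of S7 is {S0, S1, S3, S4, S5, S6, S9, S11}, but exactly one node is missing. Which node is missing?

S8

A node's Markov blanket = Pa ∪ Ch ∪ (parents of Ch other than the node itself).
Pa(S7) = {S3, S4, S5}.
S7 has children S8, S9, S11.
Parents of each child, excluding S7:
  S8: S5, S6
  S9: S0, S1, S3
  S11: S1, S6, S8
MB(S7) = {S0, S1, S3, S4, S5, S6, S8, S9, S11}.
Comparing with the claimed set, S8 is missing.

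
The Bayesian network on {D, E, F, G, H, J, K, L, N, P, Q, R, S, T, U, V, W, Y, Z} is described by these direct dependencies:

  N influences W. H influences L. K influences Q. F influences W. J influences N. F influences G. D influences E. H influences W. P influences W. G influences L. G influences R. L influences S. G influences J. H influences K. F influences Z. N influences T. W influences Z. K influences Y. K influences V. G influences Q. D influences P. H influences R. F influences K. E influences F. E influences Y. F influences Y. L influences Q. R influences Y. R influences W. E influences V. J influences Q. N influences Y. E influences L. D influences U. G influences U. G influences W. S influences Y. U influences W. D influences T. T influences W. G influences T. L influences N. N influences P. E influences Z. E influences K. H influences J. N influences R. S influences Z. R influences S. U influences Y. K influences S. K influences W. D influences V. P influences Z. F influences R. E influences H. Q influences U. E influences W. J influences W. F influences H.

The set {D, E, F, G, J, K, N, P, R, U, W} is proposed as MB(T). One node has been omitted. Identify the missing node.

H

The Markov blanket of a node is its parents, its children, and the other parents of its children.
Ch(T) = {W}.
T has parents D, G, N.
Parents of each child, excluding T:
  W also has parents E, F, G, H, J, K, N, P, R, U.
MB(T) = {D, E, F, G, H, J, K, N, P, R, U, W}.
Comparing with the claimed set, H is missing.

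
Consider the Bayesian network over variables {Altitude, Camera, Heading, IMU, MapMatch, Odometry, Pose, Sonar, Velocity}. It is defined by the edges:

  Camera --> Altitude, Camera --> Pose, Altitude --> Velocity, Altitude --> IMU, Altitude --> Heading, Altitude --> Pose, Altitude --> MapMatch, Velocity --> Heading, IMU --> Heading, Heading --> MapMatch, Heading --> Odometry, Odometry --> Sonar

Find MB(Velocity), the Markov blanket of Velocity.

A node's Markov blanket = Pa ∪ Ch ∪ (parents of Ch other than the node itself).
Velocity's parents: Altitude.
Velocity's children: Heading.
For each child, the remaining parents (spouses of Velocity):
  Heading's other parents are Altitude, IMU.
So the Markov blanket of Velocity is {Altitude, Heading, IMU}.

{Altitude, Heading, IMU}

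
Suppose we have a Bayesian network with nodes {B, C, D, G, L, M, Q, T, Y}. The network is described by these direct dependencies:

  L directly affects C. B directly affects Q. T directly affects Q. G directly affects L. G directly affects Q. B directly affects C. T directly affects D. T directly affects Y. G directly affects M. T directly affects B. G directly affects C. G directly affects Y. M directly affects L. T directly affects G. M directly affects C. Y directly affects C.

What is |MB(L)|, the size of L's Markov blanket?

The Markov blanket of a node is its parents, its children, and the other parents of its children.
Children of L: C.
L's parents: G, M.
Other parents of L's children:
  C also has parents B, G, M, Y.
MB(L) = {B, C, G, M, Y}, which has 5 nodes.

5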